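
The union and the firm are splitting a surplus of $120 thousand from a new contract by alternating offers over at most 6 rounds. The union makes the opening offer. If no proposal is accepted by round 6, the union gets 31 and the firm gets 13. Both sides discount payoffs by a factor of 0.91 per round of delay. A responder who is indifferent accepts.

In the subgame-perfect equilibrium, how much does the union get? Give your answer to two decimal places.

Round 6 (the firm proposes): the union gets 31 if talks fail, so the firm offers 31 and keeps 89.
Round 5 (the union proposes): the firm can get 89 next round, worth 0.91 × 89 = 80.99 now, so the union offers 80.99, keeping 39.01.
Round 4 (the firm proposes): the union can get 39.01 next round, worth 0.91 × 39.01 = 35.4991 now, so the firm offers 35.4991, keeping 84.5009.
Round 3 (the union proposes): the firm can get 84.5009 next round, worth 0.91 × 84.5009 = 76.895819 now; the union offers that and keeps 43.104181.
Round 2 (the firm proposes): the union can get 43.104181 next round, worth 0.91 × 43.104181 = 39.22480471 now. The firm offers 39.22480471 and keeps 120 − 39.22480471 = 80.77519529.
Round 1 (the union proposes): the firm can get 80.77519529 next round, worth 0.91 × 80.77519529 = 73.5054277139 now. The union offers 73.5054277139 and keeps 120 − 73.5054277139 = 46.4945722861.

46.49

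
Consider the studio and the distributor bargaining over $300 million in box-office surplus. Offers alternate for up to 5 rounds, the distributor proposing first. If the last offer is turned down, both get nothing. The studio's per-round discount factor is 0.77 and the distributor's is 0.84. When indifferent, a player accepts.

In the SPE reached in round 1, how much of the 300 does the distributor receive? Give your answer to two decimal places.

239.13

Round 5 (the distributor proposes): the studio will accept anything ≥ 0, so the distributor offers 0 and keeps 300.
Round 4 (the studio proposes): the distributor can get 300 next round, worth 0.84 × 300 = 252 now; the studio offers that and keeps 48.
Round 3 (the distributor proposes): the studio can get 48 next round, worth 0.77 × 48 = 36.96 now. The distributor offers 36.96 and keeps 300 − 36.96 = 263.04.
Round 2 (the studio proposes): the distributor can get 263.04 next round, worth 0.84 × 263.04 = 220.9536 now, so the studio offers 220.9536, keeping 79.0464.
Round 1 (the distributor proposes): the studio can get 79.0464 next round, worth 0.77 × 79.0464 = 60.865728 now. The distributor offers 60.865728 and keeps 300 − 60.865728 = 239.134272.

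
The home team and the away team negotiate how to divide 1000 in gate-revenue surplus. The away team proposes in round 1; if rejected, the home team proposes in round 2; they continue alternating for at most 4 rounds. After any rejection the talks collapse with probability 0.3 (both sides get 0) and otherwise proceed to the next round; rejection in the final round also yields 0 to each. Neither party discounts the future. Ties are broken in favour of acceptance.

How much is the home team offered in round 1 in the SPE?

Round 4 (the home team proposes): rejection yields 0 for the away team; the home team offers 0 and keeps 1000.
Round 3 (the away team proposes): rejecting gives the home team an expected 0.7 × 1000 = 700; the away team offers that and keeps 300.
Round 2 (the home team proposes): rejecting gives the away team an expected 0.7 × 300 = 210. The home team offers 210 and keeps 1000 − 210 = 790.
Round 1 (the away team proposes): rejecting gives the home team an expected 0.7 × 790 = 553; the away team offers that and keeps 447.

553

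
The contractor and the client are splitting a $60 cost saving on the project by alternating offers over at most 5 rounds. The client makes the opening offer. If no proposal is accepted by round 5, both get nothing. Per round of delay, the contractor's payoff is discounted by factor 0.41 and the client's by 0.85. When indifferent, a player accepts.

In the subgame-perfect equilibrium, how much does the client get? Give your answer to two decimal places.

55.02

Round 5 (the client proposes): the contractor will accept anything ≥ 0, so the client offers 0 and keeps 60.
Round 4 (the contractor proposes): the client can get 60 next round, worth 0.85 × 60 = 51 now, so the contractor offers 51, keeping 9.
Round 3 (the client proposes): the contractor can get 9 next round, worth 0.41 × 9 = 3.69 now, so the client offers 3.69, keeping 56.31.
Round 2 (the contractor proposes): the client can get 56.31 next round, worth 0.85 × 56.31 = 47.8635 now. The contractor offers 47.8635 and keeps 60 − 47.8635 = 12.1365.
Round 1 (the client proposes): the contractor can get 12.1365 next round, worth 0.41 × 12.1365 = 4.975965 now. The client offers 4.975965 and keeps 60 − 4.975965 = 55.024035.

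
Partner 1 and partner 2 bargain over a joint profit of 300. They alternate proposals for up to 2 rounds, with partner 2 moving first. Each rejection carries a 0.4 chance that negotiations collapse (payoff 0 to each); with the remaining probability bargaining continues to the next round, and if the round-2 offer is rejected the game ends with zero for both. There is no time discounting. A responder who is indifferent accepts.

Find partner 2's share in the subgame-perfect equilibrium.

120

Round 2 (partner 1 proposes): rejection yields 0 for partner 2; partner 1 offers 0 and keeps 300.
Round 1 (partner 2 proposes): rejecting gives partner 1 an expected 0.6 × 300 = 180, so partner 2 offers 180, keeping 120.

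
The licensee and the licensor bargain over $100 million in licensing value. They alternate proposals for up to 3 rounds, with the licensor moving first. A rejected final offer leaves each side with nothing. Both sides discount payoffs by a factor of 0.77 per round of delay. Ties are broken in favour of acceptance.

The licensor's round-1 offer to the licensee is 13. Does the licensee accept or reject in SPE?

Reject

Round 3 (the licensor proposes): rejection yields 0 for the licensee; the licensor offers 0 and keeps 100.
Round 2 (the licensee proposes): the licensor can get 100 next round, worth 0.77 × 100 = 77 now. The licensee offers 77 and keeps 100 − 77 = 23.
So by rejecting in round 1, the licensee gets 23 next round, worth 0.77 × 23 = 17.71 now.
Offer 13 < 17.71, so the licensee rejects.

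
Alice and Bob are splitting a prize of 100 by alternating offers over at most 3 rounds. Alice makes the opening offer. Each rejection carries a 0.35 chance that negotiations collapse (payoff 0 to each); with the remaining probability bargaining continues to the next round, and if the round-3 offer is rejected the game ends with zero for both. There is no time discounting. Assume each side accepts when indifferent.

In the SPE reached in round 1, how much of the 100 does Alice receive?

By backward induction:
Round 3 (Alice proposes): rejection yields 0 for Bob; Alice offers 0 and keeps 100.
Round 2 (Bob proposes): rejecting gives Alice an expected 0.65 × 100 = 65; Bob offers that and keeps 35.
Round 1 (Alice proposes): rejecting gives Bob an expected 0.65 × 35 = 22.75; Alice offers that and keeps 77.25.

77.25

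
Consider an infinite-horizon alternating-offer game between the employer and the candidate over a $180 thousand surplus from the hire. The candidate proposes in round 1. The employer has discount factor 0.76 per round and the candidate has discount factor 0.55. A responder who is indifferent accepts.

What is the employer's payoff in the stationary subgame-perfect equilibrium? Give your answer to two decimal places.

When the candidate proposes, the employer accepts any offer worth at least 0.76 times what the employer would get by proposing next round; and vice versa.
This gives x = 180 − 0.76y and y = 180 − 0.55x, where x and y are each side's share when it proposes.
Hence (1 − 0.76·0.55)x = 180(1 − 0.76), i.e. 0.582·x = 43.2.
x ≈ 74.2268; the employer's share is 180 − x ≈ 105.7732.

105.77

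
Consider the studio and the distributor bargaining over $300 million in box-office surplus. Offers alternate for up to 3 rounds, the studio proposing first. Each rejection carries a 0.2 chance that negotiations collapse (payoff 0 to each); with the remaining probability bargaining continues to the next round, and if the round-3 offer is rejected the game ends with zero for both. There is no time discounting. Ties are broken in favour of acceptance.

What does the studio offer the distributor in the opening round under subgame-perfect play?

By backward induction:
Round 3 (the studio proposes): rejection yields 0 for the distributor; the studio offers 0 and keeps 300.
Round 2 (the distributor proposes): rejecting gives the studio an expected 0.8 × 300 = 240. The distributor offers 240 and keeps 300 − 240 = 60.
Round 1 (the studio proposes): rejecting gives the distributor an expected 0.8 × 60 = 48; the studio offers that and keeps 252.

48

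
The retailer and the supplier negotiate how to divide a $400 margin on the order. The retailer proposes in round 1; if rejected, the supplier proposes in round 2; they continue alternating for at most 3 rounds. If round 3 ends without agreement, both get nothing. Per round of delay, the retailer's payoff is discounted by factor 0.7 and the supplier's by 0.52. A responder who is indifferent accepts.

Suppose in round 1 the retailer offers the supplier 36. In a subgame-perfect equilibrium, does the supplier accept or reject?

Reject

Round 3 (the retailer proposes): rejection yields 0 for the supplier; the retailer offers 0 and keeps 400.
Round 2 (the supplier proposes): the retailer can get 400 next round, worth 0.7 × 400 = 280 now. The supplier offers 280 and keeps 400 − 280 = 120.
So by rejecting in round 1, the supplier gets 120 next round, worth 0.52 × 120 = 62.4 now.
Offer 36 < 62.4, so the supplier rejects.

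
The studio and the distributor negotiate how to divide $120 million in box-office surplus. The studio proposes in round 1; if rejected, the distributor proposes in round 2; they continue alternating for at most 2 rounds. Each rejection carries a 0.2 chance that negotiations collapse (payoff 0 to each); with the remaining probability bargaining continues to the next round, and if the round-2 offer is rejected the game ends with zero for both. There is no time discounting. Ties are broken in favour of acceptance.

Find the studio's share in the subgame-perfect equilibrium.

Round 2 (the distributor proposes): rejection yields 0 for the studio; the distributor offers 0 and keeps 120.
Round 1 (the studio proposes): rejecting gives the distributor an expected 0.8 × 120 = 96; the studio offers that and keeps 24.

24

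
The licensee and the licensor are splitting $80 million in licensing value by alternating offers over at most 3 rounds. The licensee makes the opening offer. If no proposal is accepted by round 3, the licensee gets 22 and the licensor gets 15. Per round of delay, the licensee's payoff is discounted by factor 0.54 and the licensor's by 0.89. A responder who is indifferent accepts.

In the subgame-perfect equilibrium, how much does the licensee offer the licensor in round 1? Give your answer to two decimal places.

39.96

Round 3 (the licensee proposes): the licensor gets 15 if talks fail, so the licensee offers 15 and keeps 65.
Round 2 (the licensor proposes): the licensee can get 65 next round, worth 0.54 × 65 = 35.1 now. The licensor offers 35.1 and keeps 80 − 35.1 = 44.9.
Round 1 (the licensee proposes): the licensor can get 44.9 next round, worth 0.89 × 44.9 = 39.961 now; the licensee offers that and keeps 40.039.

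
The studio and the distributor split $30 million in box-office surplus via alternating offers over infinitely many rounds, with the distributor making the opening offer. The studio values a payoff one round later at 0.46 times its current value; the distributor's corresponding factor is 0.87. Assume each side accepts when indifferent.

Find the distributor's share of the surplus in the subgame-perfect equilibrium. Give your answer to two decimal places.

When the distributor proposes, the studio accepts any offer worth at least 0.46 times what the studio would get by proposing next round; and vice versa.
This gives x = 30 − 0.46y and y = 30 − 0.87x, where x and y are each side's share when it proposes.
Hence (1 − 0.46·0.87)x = 30(1 − 0.46), i.e. 0.5998·x = 16.2.
x ≈ 27.0090; the studio's share is 30 − x ≈ 2.9910.

27.01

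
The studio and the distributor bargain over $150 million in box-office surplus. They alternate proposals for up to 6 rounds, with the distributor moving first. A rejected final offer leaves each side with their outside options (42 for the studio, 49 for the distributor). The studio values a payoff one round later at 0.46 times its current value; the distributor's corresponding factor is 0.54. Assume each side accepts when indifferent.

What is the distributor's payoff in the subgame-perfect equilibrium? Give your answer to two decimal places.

Round 6 (the studio proposes): the distributor gets 49 if talks fail, so the studio offers 49 and keeps 101.
Round 5 (the distributor proposes): the studio can get 101 next round, worth 0.46 × 101 = 46.46 now. The distributor offers 46.46 and keeps 150 − 46.46 = 103.54.
Round 4 (the studio proposes): the distributor can get 103.54 next round, worth 0.54 × 103.54 = 55.9116 now. The studio offers 55.9116 and keeps 150 − 55.9116 = 94.0884.
Round 3 (the distributor proposes): the studio can get 94.0884 next round, worth 0.46 × 94.0884 = 43.280664 now. The distributor offers 43.280664 and keeps 150 − 43.280664 = 106.719336.
Round 2 (the studio proposes): the distributor can get 106.719336 next round, worth 0.54 × 106.719336 = 57.62844144 now, so the studio offers 57.62844144, keeping 92.37155856.
Round 1 (the distributor proposes): the studio can get 92.37155856 next round, worth 0.46 × 92.37155856 = 42.4909169376 now. The distributor offers 42.4909169376 and keeps 150 − 42.4909169376 = 107.5090830624.

107.51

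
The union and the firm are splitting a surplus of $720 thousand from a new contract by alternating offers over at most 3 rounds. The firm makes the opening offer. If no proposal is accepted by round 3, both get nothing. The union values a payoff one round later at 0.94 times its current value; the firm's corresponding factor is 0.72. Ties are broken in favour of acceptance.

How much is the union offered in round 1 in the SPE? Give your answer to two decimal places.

189.50

Round 3 (the firm proposes): the union will accept anything ≥ 0, so the firm offers 0 and keeps 720.
Round 2 (the union proposes): the firm can get 720 next round, worth 0.72 × 720 = 518.4 now, so the union offers 518.4, keeping 201.6.
Round 1 (the firm proposes): the union can get 201.6 next round, worth 0.94 × 201.6 = 189.504 now; the firm offers that and keeps 530.496.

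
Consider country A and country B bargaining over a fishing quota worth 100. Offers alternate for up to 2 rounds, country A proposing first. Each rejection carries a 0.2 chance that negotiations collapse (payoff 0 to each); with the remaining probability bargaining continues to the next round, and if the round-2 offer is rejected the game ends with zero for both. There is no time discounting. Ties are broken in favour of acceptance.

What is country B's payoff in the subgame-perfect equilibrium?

By backward induction:
Round 2 (country B proposes): rejection yields 0 for country A; country B offers 0 and keeps 100.
Round 1 (country A proposes): rejecting gives country B an expected 0.8 × 100 = 80; country A offers that and keeps 20.

80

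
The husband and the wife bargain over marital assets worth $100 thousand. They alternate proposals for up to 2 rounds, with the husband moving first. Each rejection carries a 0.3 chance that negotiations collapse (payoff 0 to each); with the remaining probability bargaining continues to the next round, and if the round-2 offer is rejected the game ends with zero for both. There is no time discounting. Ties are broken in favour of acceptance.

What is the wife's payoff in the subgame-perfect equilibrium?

70

Round 2 (the wife proposes): rejection yields 0 for the husband; the wife offers 0 and keeps 100.
Round 1 (the husband proposes): rejecting gives the wife an expected 0.7 × 100 = 70; the husband offers that and keeps 30.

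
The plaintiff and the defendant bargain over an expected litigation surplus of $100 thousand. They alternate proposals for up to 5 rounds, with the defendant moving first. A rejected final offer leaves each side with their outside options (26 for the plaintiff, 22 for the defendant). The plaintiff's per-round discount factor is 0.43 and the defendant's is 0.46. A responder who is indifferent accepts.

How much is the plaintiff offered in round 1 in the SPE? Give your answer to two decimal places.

28.83

Round 5 (the defendant proposes): the plaintiff gets 26 if talks fail, so the defendant offers 26 and keeps 74.
Round 4 (the plaintiff proposes): the defendant can get 74 next round, worth 0.46 × 74 = 34.04 now; the plaintiff offers that and keeps 65.96.
Round 3 (the defendant proposes): the plaintiff can get 65.96 next round, worth 0.43 × 65.96 = 28.3628 now. The defendant offers 28.3628 and keeps 100 − 28.3628 = 71.6372.
Round 2 (the plaintiff proposes): the defendant can get 71.6372 next round, worth 0.46 × 71.6372 = 32.953112 now; the plaintiff offers that and keeps 67.046888.
Round 1 (the defendant proposes): the plaintiff can get 67.046888 next round, worth 0.43 × 67.046888 = 28.83016184 now, so the defendant offers 28.83016184, keeping 71.16983816.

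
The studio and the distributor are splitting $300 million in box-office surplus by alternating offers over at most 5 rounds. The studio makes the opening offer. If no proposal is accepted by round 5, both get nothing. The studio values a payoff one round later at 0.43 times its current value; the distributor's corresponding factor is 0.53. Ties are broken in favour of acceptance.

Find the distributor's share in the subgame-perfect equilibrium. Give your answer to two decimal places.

Round 5 (the studio proposes): the distributor will accept anything ≥ 0, so the studio offers 0 and keeps 300.
Round 4 (the distributor proposes): the studio can get 300 next round, worth 0.43 × 300 = 129 now; the distributor offers that and keeps 171.
Round 3 (the studio proposes): the distributor can get 171 next round, worth 0.53 × 171 = 90.63 now. The studio offers 90.63 and keeps 300 − 90.63 = 209.37.
Round 2 (the distributor proposes): the studio can get 209.37 next round, worth 0.43 × 209.37 = 90.0291 now, so the distributor offers 90.0291, keeping 209.9709.
Round 1 (the studio proposes): the distributor can get 209.9709 next round, worth 0.53 × 209.9709 = 111.284577 now. The studio offers 111.284577 and keeps 300 − 111.284577 = 188.715423.

111.28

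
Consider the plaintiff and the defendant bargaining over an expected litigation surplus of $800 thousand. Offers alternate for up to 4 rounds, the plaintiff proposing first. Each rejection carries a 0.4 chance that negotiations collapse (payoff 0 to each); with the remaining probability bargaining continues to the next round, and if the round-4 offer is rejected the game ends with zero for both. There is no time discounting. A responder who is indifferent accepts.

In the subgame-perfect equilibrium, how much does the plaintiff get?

Round 4 (the defendant proposes): the plaintiff will accept anything ≥ 0, so the defendant offers 0 and keeps 800.
Round 3 (the plaintiff proposes): rejecting gives the defendant an expected 0.6 × 800 = 480. The plaintiff offers 480 and keeps 800 − 480 = 320.
Round 2 (the defendant proposes): rejecting gives the plaintiff an expected 0.6 × 320 = 192. The defendant offers 192 and keeps 800 − 192 = 608.
Round 1 (the plaintiff proposes): rejecting gives the defendant an expected 0.6 × 608 = 364.8; the plaintiff offers that and keeps 435.2.

435.2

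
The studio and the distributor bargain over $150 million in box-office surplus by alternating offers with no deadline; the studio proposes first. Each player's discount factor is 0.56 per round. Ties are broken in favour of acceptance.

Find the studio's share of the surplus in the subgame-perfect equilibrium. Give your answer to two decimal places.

Let x be the studio's share when the studio proposes and y be the distributor's share when the distributor proposes.
The distributor accepts iff offered ≥ 0.56·y, so x = 150 − 0.56y. Symmetrically y = 150 − 0.56x.
Substituting: x = 150 − 0.56(150 − 0.56x), giving x(1 − 0.56·0.56) = 150(1 − 0.56).
So x = 150 × 0.44 / 0.6864 ≈ 96.1538, and the distributor receives 150 − x ≈ 53.8462.

96.15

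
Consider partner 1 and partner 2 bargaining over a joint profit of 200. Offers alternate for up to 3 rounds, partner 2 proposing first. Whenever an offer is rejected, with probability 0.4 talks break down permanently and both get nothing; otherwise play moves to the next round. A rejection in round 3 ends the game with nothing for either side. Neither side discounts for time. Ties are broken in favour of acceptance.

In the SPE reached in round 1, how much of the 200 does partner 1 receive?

48

Round 3 (partner 2 proposes): rejection yields 0 for partner 1; partner 2 offers 0 and keeps 200.
Round 2 (partner 1 proposes): rejecting gives partner 2 an expected 0.6 × 200 = 120, so partner 1 offers 120, keeping 80.
Round 1 (partner 2 proposes): rejecting gives partner 1 an expected 0.6 × 80 = 48; partner 2 offers that and keeps 152.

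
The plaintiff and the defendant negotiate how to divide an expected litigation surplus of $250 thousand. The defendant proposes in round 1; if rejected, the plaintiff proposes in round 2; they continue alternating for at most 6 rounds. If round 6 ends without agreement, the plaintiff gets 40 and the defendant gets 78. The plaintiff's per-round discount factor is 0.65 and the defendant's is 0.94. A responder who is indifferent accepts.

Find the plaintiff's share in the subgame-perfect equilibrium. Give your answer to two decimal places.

Work backward from the last round.
Round 6 (the plaintiff proposes): the defendant gets 78 if talks fail, so the plaintiff offers 78 and keeps 172.
Round 5 (the defendant proposes): the plaintiff can get 172 next round, worth 0.65 × 172 = 111.8 now; the defendant offers that and keeps 138.2.
Round 4 (the plaintiff proposes): the defendant can get 138.2 next round, worth 0.94 × 138.2 = 129.908 now, so the plaintiff offers 129.908, keeping 120.092.
Round 3 (the defendant proposes): the plaintiff can get 120.092 next round, worth 0.65 × 120.092 = 78.0598 now; the defendant offers that and keeps 171.9402.
Round 2 (the plaintiff proposes): the defendant can get 171.9402 next round, worth 0.94 × 171.9402 = 161.623788 now, so the plaintiff offers 161.623788, keeping 88.376212.
Round 1 (the defendant proposes): the plaintiff can get 88.376212 next round, worth 0.65 × 88.376212 = 57.4445378 now. The defendant offers 57.4445378 and keeps 250 − 57.4445378 = 192.5554622.

57.44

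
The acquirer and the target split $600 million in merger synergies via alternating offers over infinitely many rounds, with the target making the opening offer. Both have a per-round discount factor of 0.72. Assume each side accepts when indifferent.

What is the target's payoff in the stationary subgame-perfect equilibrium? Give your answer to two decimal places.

348.84

Let x be the target's share when the target proposes and y be the acquirer's share when the acquirer proposes.
The acquirer accepts iff offered ≥ 0.72·y, so x = 600 − 0.72y. Symmetrically y = 600 − 0.72x.
Substituting: x = 600 − 0.72(600 − 0.72x), giving x(1 − 0.72·0.72) = 600(1 − 0.72).
So x = 600 × 0.28 / 0.4816 ≈ 348.8372, and the acquirer receives 600 − x ≈ 251.1628.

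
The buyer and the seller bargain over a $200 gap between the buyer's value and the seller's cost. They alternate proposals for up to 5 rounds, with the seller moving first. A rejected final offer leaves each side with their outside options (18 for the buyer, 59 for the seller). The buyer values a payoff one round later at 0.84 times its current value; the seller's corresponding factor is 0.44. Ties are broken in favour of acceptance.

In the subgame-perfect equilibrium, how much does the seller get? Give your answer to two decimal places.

68.69

Solve by backward induction from round 5.
Round 5 (the seller proposes): the buyer gets 18 if talks fail, so the seller offers 18 and keeps 182.
Round 4 (the buyer proposes): the seller can get 182 next round, worth 0.44 × 182 = 80.08 now; the buyer offers that and keeps 119.92.
Round 3 (the seller proposes): the buyer can get 119.92 next round, worth 0.84 × 119.92 = 100.7328 now. The seller offers 100.7328 and keeps 200 − 100.7328 = 99.2672.
Round 2 (the buyer proposes): the seller can get 99.2672 next round, worth 0.44 × 99.2672 = 43.677568 now; the buyer offers that and keeps 156.322432.
Round 1 (the seller proposes): the buyer can get 156.322432 next round, worth 0.84 × 156.322432 = 131.31084288 now. The seller offers 131.31084288 and keeps 200 − 131.31084288 = 68.68915712.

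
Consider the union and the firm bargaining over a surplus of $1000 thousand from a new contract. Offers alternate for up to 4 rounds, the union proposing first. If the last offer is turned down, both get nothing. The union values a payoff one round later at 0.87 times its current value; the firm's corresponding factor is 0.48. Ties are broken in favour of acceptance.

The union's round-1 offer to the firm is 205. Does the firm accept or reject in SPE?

Reject

Work out the firm's continuation value if the offer is rejected.
Round 4 (the firm proposes): rejection yields 0 for the union; the firm offers 0 and keeps 1000.
Round 3 (the union proposes): the firm can get 1000 next round, worth 0.48 × 1000 = 480 now; the union offers that and keeps 520.
Round 2 (the firm proposes): the union can get 520 next round, worth 0.87 × 520 = 452.4 now. The firm offers 452.4 and keeps 1000 − 452.4 = 547.6.
So by rejecting in round 1, the firm gets 547.6 next round, worth 0.48 × 547.6 = 262.848 now.
Offer 205 < 262.848, so the firm rejects.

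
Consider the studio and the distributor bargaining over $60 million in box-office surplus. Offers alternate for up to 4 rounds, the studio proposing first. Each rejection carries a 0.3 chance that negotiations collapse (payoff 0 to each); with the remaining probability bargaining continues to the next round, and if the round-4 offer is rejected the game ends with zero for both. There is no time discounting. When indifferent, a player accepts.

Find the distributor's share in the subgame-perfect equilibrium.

33.18

Round 4 (the distributor proposes): rejection yields 0 for the studio; the distributor offers 0 and keeps 60.
Round 3 (the studio proposes): rejecting gives the distributor an expected 0.7 × 60 = 42, so the studio offers 42, keeping 18.
Round 2 (the distributor proposes): rejecting gives the studio an expected 0.7 × 18 = 12.6; the distributor offers that and keeps 47.4.
Round 1 (the studio proposes): rejecting gives the distributor an expected 0.7 × 47.4 = 33.18. The studio offers 33.18 and keeps 60 − 33.18 = 26.82.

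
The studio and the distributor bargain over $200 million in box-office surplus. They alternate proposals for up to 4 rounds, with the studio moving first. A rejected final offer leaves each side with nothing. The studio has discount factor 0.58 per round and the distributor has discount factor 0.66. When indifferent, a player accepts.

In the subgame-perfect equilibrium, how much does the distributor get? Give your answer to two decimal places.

105.97

Round 4 (the distributor proposes): the studio will accept anything ≥ 0, so the distributor offers 0 and keeps 200.
Round 3 (the studio proposes): the distributor can get 200 next round, worth 0.66 × 200 = 132 now; the studio offers that and keeps 68.
Round 2 (the distributor proposes): the studio can get 68 next round, worth 0.58 × 68 = 39.44 now; the distributor offers that and keeps 160.56.
Round 1 (the studio proposes): the distributor can get 160.56 next round, worth 0.66 × 160.56 = 105.9696 now. The studio offers 105.9696 and keeps 200 − 105.9696 = 94.0304.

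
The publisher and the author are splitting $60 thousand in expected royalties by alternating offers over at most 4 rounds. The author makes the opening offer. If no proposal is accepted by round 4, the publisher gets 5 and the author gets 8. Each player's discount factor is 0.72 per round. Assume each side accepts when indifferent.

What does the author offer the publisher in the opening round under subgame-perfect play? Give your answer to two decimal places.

31.50

Round 4 (the publisher proposes): the author gets 8 if talks fail, so the publisher offers 8 and keeps 52.
Round 3 (the author proposes): the publisher can get 52 next round, worth 0.72 × 52 = 37.44 now. The author offers 37.44 and keeps 60 − 37.44 = 22.56.
Round 2 (the publisher proposes): the author can get 22.56 next round, worth 0.72 × 22.56 = 16.2432 now; the publisher offers that and keeps 43.7568.
Round 1 (the author proposes): the publisher can get 43.7568 next round, worth 0.72 × 43.7568 = 31.504896 now; the author offers that and keeps 28.495104.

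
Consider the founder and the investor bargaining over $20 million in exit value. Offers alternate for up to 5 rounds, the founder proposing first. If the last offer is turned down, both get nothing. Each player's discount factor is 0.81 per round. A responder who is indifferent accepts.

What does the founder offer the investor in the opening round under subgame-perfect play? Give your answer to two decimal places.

5.10

Round 5 (the founder proposes): rejection yields 0 for the investor; the founder offers 0 and keeps 20.
Round 4 (the investor proposes): the founder can get 20 next round, worth 0.81 × 20 = 16.2 now; the investor offers that and keeps 3.8.
Round 3 (the founder proposes): the investor can get 3.8 next round, worth 0.81 × 3.8 = 3.078 now; the founder offers that and keeps 16.922.
Round 2 (the investor proposes): the founder can get 16.922 next round, worth 0.81 × 16.922 = 13.70682 now, so the investor offers 13.70682, keeping 6.29318.
Round 1 (the founder proposes): the investor can get 6.29318 next round, worth 0.81 × 6.29318 = 5.0974758 now. The founder offers 5.0974758 and keeps 20 − 5.0974758 = 14.9025242.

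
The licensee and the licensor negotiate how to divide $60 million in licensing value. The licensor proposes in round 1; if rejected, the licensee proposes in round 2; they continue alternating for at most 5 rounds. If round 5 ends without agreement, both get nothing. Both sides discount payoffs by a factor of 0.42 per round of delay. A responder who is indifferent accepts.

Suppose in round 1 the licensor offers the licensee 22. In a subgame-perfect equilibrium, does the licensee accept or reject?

Round 5 (the licensor proposes): the licensee will accept anything ≥ 0, so the licensor offers 0 and keeps 60.
Round 4 (the licensee proposes): the licensor can get 60 next round, worth 0.42 × 60 = 25.2 now; the licensee offers that and keeps 34.8.
Round 3 (the licensor proposes): the licensee can get 34.8 next round, worth 0.42 × 34.8 = 14.616 now, so the licensor offers 14.616, keeping 45.384.
Round 2 (the licensee proposes): the licensor can get 45.384 next round, worth 0.42 × 45.384 = 19.06128 now, so the licensee offers 19.06128, keeping 40.93872.
So by rejecting in round 1, the licensee gets 40.93872 next round, worth 0.42 × 40.93872 = 17.1942624 now.
Offer 22 ≥ 17.1942624, so the licensee accepts.

Accept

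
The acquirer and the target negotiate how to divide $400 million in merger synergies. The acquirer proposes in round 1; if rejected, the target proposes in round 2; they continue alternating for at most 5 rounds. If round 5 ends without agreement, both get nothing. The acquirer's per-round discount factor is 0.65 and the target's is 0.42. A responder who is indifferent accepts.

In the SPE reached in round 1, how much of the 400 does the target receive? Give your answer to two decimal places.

Round 5 (the acquirer proposes): rejection yields 0 for the target; the acquirer offers 0 and keeps 400.
Round 4 (the target proposes): the acquirer can get 400 next round, worth 0.65 × 400 = 260 now. The target offers 260 and keeps 400 − 260 = 140.
Round 3 (the acquirer proposes): the target can get 140 next round, worth 0.42 × 140 = 58.8 now; the acquirer offers that and keeps 341.2.
Round 2 (the target proposes): the acquirer can get 341.2 next round, worth 0.65 × 341.2 = 221.78 now. The target offers 221.78 and keeps 400 − 221.78 = 178.22.
Round 1 (the acquirer proposes): the target can get 178.22 next round, worth 0.42 × 178.22 = 74.8524 now; the acquirer offers that and keeps 325.1476.

74.85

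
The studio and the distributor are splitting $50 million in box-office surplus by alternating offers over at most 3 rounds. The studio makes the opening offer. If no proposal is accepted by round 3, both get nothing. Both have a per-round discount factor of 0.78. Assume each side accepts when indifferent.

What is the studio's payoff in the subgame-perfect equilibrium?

Round 3 (the studio proposes): rejection yields 0 for the distributor; the studio offers 0 and keeps 50.
Round 2 (the distributor proposes): the studio can get 50 next round, worth 0.78 × 50 = 39 now; the distributor offers that and keeps 11.
Round 1 (the studio proposes): the distributor can get 11 next round, worth 0.78 × 11 = 8.58 now, so the studio offers 8.58, keeping 41.42.

41.42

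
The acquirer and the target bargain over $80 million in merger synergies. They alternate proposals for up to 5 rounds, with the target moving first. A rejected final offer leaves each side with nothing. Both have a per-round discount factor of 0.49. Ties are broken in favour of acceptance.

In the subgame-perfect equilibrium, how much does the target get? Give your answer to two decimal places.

55.21

By backward induction:
Round 5 (the target proposes): rejection yields 0 for the acquirer; the target offers 0 and keeps 80.
Round 4 (the acquirer proposes): the target can get 80 next round, worth 0.49 × 80 = 39.2 now; the acquirer offers that and keeps 40.8.
Round 3 (the target proposes): the acquirer can get 40.8 next round, worth 0.49 × 40.8 = 19.992 now. The target offers 19.992 and keeps 80 − 19.992 = 60.008.
Round 2 (the acquirer proposes): the target can get 60.008 next round, worth 0.49 × 60.008 = 29.40392 now, so the acquirer offers 29.40392, keeping 50.59608.
Round 1 (the target proposes): the acquirer can get 50.59608 next round, worth 0.49 × 50.59608 = 24.7920792 now; the target offers that and keeps 55.2079208.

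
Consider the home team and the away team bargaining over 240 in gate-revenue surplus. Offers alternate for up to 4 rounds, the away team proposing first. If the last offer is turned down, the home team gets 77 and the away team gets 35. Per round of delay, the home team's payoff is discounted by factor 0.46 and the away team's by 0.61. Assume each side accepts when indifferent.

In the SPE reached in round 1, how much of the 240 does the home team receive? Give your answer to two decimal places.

69.52

Round 4 (the home team proposes): the away team gets 35 if talks fail, so the home team offers 35 and keeps 205.
Round 3 (the away team proposes): the home team can get 205 next round, worth 0.46 × 205 = 94.3 now; the away team offers that and keeps 145.7.
Round 2 (the home team proposes): the away team can get 145.7 next round, worth 0.61 × 145.7 = 88.877 now; the home team offers that and keeps 151.123.
Round 1 (the away team proposes): the home team can get 151.123 next round, worth 0.46 × 151.123 = 69.51658 now, so the away team offers 69.51658, keeping 170.48342.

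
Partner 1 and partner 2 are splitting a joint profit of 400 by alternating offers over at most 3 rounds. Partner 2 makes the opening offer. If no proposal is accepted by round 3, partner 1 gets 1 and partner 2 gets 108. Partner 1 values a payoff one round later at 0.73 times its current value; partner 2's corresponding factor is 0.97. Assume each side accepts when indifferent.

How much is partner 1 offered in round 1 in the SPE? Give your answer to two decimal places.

Round 3 (partner 2 proposes): partner 1 gets 1 if talks fail, so partner 2 offers 1 and keeps 399.
Round 2 (partner 1 proposes): partner 2 can get 399 next round, worth 0.97 × 399 = 387.03 now; partner 1 offers that and keeps 12.97.
Round 1 (partner 2 proposes): partner 1 can get 12.97 next round, worth 0.73 × 12.97 = 9.4681 now, so partner 2 offers 9.4681, keeping 390.5319.

9.47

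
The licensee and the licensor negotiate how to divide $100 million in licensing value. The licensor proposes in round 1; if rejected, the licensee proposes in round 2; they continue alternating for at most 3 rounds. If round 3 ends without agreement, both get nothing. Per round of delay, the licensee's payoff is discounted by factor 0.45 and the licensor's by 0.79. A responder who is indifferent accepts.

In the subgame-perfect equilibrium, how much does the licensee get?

9.45

Round 3 (the licensor proposes): the licensee will accept anything ≥ 0, so the licensor offers 0 and keeps 100.
Round 2 (the licensee proposes): the licensor can get 100 next round, worth 0.79 × 100 = 79 now. The licensee offers 79 and keeps 100 − 79 = 21.
Round 1 (the licensor proposes): the licensee can get 21 next round, worth 0.45 × 21 = 9.45 now. The licensor offers 9.45 and keeps 100 − 9.45 = 90.55.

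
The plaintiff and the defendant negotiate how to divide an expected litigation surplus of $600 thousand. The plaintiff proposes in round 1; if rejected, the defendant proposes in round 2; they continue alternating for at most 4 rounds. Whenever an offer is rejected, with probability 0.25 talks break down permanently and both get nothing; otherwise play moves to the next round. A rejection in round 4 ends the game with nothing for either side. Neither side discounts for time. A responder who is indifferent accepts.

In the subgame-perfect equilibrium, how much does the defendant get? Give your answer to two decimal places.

Round 4 (the defendant proposes): the plaintiff will accept anything ≥ 0, so the defendant offers 0 and keeps 600.
Round 3 (the plaintiff proposes): rejecting gives the defendant an expected 0.75 × 600 = 450; the plaintiff offers that and keeps 150.
Round 2 (the defendant proposes): rejecting gives the plaintiff an expected 0.75 × 150 = 112.5; the defendant offers that and keeps 487.5.
Round 1 (the plaintiff proposes): rejecting gives the defendant an expected 0.75 × 487.5 = 365.625; the plaintiff offers that and keeps 234.375.

365.63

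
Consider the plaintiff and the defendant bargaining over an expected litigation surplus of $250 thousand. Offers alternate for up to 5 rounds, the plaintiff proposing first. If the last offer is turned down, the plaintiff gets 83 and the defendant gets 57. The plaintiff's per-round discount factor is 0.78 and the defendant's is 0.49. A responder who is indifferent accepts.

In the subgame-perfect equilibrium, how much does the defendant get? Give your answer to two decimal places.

45.58

Work backward from the last round.
Round 5 (the plaintiff proposes): the defendant gets 57 if talks fail, so the plaintiff offers 57 and keeps 193.
Round 4 (the defendant proposes): the plaintiff can get 193 next round, worth 0.78 × 193 = 150.54 now; the defendant offers that and keeps 99.46.
Round 3 (the plaintiff proposes): the defendant can get 99.46 next round, worth 0.49 × 99.46 = 48.7354 now. The plaintiff offers 48.7354 and keeps 250 − 48.7354 = 201.2646.
Round 2 (the defendant proposes): the plaintiff can get 201.2646 next round, worth 0.78 × 201.2646 = 156.986388 now; the defendant offers that and keeps 93.013612.
Round 1 (the plaintiff proposes): the defendant can get 93.013612 next round, worth 0.49 × 93.013612 = 45.57666988 now. The plaintiff offers 45.57666988 and keeps 250 − 45.57666988 = 204.42333012.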